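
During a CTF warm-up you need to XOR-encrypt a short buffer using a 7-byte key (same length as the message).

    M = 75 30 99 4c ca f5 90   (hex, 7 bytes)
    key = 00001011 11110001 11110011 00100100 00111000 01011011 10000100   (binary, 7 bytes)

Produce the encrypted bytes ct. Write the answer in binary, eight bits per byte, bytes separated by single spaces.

XOR is its own inverse, so applying the key byte-wise gives the result directly.
byte 0: 75 ⊕ 0b = 7e
byte 1: 30 ⊕ f1 = c1
byte 2: 99 ⊕ f3 = 6a
byte 3: 4c ⊕ 24 = 68
byte 4: ca ⊕ 38 = f2
byte 5: f5 ⊕ 5b = ae
byte 6: 90 ⊕ 84 = 14

01111110 11000001 01101010 01101000 11110010 10101110 00010100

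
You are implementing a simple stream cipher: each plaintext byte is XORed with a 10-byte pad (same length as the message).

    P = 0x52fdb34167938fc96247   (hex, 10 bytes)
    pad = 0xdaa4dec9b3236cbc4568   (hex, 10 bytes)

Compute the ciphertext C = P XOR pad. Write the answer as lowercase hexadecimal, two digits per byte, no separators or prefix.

01010010 ⊕ 11011010 = 10001000
11111101 ⊕ 10100100 = 01011001
10110011 ⊕ 11011110 = 01101101
01000001 ⊕ 11001001 = 10001000
01100111 ⊕ 10110011 = 11010100
10010011 ⊕ 00100011 = 10110000
10001111 ⊕ 01101100 = 11100011
11001001 ⊕ 10111100 = 01110101
01100010 ⊕ 01000101 = 00100111
01000111 ⊕ 01101000 = 00101111

88596d88d4b0e375272f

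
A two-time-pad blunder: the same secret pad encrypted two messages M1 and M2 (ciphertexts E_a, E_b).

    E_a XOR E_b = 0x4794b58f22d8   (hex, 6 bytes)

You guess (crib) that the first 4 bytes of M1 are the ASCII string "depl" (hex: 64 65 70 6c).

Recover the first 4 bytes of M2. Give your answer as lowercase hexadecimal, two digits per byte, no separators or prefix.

Since E_a ⊕ E_b = M1 ⊕ M2, XORing with the guessed M1 bytes yields the corresponding M2 bytes: M2 = (E_a ⊕ E_b) ⊕ M1.
 71 ^ 100 =  35
148 ^ 101 = 241
181 ^ 112 = 197
143 ^ 108 = 227

23f1c5e3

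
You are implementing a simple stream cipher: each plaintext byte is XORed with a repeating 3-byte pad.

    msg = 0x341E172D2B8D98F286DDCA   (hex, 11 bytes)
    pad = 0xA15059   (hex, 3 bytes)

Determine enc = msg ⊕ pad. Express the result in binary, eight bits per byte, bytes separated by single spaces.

The 3-byte key repeats, so the effective keystream is a1 50 59 a1 50 59 a1 50 59 a1 50.
byte 0: 00110100 ⊕ 10100001 = 10010101
byte 1: 00011110 ⊕ 01010000 = 01001110
byte 2: 00010111 ⊕ 01011001 = 01001110
byte 3: 00101101 ⊕ 10100001 = 10001100
byte 4: 00101011 ⊕ 01010000 = 01111011
byte 5: 10001101 ⊕ 01011001 = 11010100
byte 6: 10011000 ⊕ 10100001 = 00111001
byte 7: 11110010 ⊕ 01010000 = 10100010
byte 8: 10000110 ⊕ 01011001 = 11011111
byte 9: 11011101 ⊕ 10100001 = 01111100
byte 10: 11001010 ⊕ 01010000 = 10011010

10010101 01001110 01001110 10001100 01111011 11010100 00111001 10100010 11011111 01111100 10011010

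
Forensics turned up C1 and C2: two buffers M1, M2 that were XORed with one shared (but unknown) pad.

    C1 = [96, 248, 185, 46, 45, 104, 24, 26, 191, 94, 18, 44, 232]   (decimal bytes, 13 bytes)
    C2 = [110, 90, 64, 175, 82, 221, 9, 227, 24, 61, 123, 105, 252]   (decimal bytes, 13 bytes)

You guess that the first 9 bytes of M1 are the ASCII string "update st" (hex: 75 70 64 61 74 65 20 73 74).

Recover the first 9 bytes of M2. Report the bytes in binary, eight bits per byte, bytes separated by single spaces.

01111011 11010010 10011101 11100000 00001011 11010000 00110001 10001010 11010011

First, C1 ⊕ C2 = (M1 ⊕ K) ⊕ (M2 ⊕ K) = M1 ⊕ M2, so the key drops out. Then M2 = (M1 ⊕ M2) ⊕ M1 over the first 9 bytes.
byte 0: (60 XOR 6e) XOR 75 = 0e XOR 75 = 7b
byte 1: (f8 XOR 5a) XOR 70 = a2 XOR 70 = d2
byte 2: (b9 XOR 40) XOR 64 = f9 XOR 64 = 9d
byte 3: (2e XOR af) XOR 61 = 81 XOR 61 = e0
byte 4: (2d XOR 52) XOR 74 = 7f XOR 74 = 0b
byte 5: (68 XOR dd) XOR 65 = b5 XOR 65 = d0
byte 6: (18 XOR 09) XOR 20 = 11 XOR 20 = 31
byte 7: (1a XOR e3) XOR 73 = f9 XOR 73 = 8a
byte 8: (bf XOR 18) XOR 74 = a7 XOR 74 = d3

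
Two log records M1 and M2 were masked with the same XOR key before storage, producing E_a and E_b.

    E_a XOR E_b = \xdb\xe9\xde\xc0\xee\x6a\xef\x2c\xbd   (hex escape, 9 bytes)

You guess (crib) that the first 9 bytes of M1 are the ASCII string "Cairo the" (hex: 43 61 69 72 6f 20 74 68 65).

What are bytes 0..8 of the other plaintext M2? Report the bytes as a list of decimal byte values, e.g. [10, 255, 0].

Since E_a ⊕ E_b = M1 ⊕ M2, XORing with the guessed M1 bytes yields the corresponding M2 bytes: M2 = (E_a ⊕ E_b) ⊕ M1.
db xor 43 = 98
e9 xor 61 = 88
de xor 69 = b7
c0 xor 72 = b2
ee xor 6f = 81
6a xor 20 = 4a
ef xor 74 = 9b
2c xor 68 = 44
bd xor 65 = d8

[152, 136, 183, 178, 129, 74, 155, 68, 216]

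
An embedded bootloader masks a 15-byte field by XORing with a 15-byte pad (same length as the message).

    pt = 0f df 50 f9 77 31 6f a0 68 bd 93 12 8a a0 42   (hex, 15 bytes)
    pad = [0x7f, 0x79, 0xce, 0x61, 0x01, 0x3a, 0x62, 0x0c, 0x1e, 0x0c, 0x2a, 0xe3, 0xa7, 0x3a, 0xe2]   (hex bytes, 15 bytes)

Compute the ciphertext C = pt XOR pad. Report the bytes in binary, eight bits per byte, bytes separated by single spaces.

01110000 10100110 10011110 10011000 01110110 00001011 00001101 10101100 01110110 10110001 10111001 11110001 00101101 10011010 10100000

0f xor 7f = 70
df xor 79 = a6
50 xor ce = 9e
f9 xor 61 = 98
77 xor 01 = 76
31 xor 3a = 0b
6f xor 62 = 0d
a0 xor 0c = ac
68 xor 1e = 76
bd xor 0c = b1
93 xor 2a = b9
12 xor e3 = f1
8a xor a7 = 2d
a0 xor 3a = 9a
42 xor e2 = a0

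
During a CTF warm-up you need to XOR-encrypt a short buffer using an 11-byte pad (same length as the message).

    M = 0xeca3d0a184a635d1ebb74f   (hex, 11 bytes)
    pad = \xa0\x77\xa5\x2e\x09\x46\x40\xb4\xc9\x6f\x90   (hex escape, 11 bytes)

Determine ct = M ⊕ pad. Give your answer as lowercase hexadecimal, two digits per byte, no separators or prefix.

4cd4758f8de0756522d8df

XOR is its own inverse, so applying the key byte-wise gives the result directly.
byte 0: 11101100 XOR 10100000 = 01001100
byte 1: 10100011 XOR 01110111 = 11010100
byte 2: 11010000 XOR 10100101 = 01110101
byte 3: 10100001 XOR 00101110 = 10001111
byte 4: 10000100 XOR 00001001 = 10001101
byte 5: 10100110 XOR 01000110 = 11100000
byte 6: 00110101 XOR 01000000 = 01110101
byte 7: 11010001 XOR 10110100 = 01100101
byte 8: 11101011 XOR 11001001 = 00100010
byte 9: 10110111 XOR 01101111 = 11011000
byte 10: 01001111 XOR 10010000 = 11011111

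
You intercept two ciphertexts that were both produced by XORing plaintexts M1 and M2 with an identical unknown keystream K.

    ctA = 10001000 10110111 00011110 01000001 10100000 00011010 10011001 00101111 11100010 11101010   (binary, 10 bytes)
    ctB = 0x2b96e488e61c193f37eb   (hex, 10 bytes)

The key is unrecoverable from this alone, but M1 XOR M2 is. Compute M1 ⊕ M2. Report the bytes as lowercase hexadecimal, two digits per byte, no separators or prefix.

ctA ⊕ ctB = (M1 ⊕ K) ⊕ (M2 ⊕ K) = M1 ⊕ M2 — the shared key cancels under XOR.
10001000 XOR 00101011 = 10100011
10110111 XOR 10010110 = 00100001
00011110 XOR 11100100 = 11111010
01000001 XOR 10001000 = 11001001
10100000 XOR 11100110 = 01000110
00011010 XOR 00011100 = 00000110
10011001 XOR 00011001 = 10000000
00101111 XOR 00111111 = 00010000
11100010 XOR 00110111 = 11010101
11101010 XOR 11101011 = 00000001

a321fac946068010d501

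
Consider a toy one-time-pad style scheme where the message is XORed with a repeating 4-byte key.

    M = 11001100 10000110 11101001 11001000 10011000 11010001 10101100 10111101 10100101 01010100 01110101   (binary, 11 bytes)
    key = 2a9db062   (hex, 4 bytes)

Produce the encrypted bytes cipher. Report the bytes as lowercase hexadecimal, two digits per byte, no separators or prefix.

e61b59aab24c1cdf8fc9c5

The 4-byte key repeats, so the effective keystream is 2a 9d b0 62 2a 9d b0 62 2a 9d b0.
byte 0: cc XOR 2a = e6
byte 1: 86 XOR 9d = 1b
byte 2: e9 XOR b0 = 59
byte 3: c8 XOR 62 = aa
byte 4: 98 XOR 2a = b2
byte 5: d1 XOR 9d = 4c
byte 6: ac XOR b0 = 1c
byte 7: bd XOR 62 = df
byte 8: a5 XOR 2a = 8f
byte 9: 54 XOR 9d = c9
byte 10: 75 XOR b0 = c5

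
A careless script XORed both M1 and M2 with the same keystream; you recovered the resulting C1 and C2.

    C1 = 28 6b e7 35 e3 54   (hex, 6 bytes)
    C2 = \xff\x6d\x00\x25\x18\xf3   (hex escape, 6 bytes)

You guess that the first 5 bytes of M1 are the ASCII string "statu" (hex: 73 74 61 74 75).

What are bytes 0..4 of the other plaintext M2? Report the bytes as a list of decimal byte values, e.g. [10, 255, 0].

First, C1 ⊕ C2 = (M1 ⊕ K) ⊕ (M2 ⊕ K) = M1 ⊕ M2, so the key drops out. Then M2 = (M1 ⊕ M2) ⊕ M1 over the first 5 bytes.
byte 0: (28 ^ ff) ^ 73 = d7 ^ 73 = a4
byte 1: (6b ^ 6d) ^ 74 = 06 ^ 74 = 72
byte 2: (e7 ^ 00) ^ 61 = e7 ^ 61 = 86
byte 3: (35 ^ 25) ^ 74 = 10 ^ 74 = 64
byte 4: (e3 ^ 18) ^ 75 = fb ^ 75 = 8e

[164, 114, 134, 100, 142]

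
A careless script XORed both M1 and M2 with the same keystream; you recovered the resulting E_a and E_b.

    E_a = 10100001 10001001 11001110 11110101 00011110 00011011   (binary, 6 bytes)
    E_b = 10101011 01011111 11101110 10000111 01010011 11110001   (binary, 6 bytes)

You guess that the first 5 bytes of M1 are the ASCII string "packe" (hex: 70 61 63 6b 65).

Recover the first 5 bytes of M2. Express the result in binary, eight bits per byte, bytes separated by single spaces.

First, E_a ⊕ E_b = (M1 ⊕ K) ⊕ (M2 ⊕ K) = M1 ⊕ M2, so the key drops out. Then M2 = (M1 ⊕ M2) ⊕ M1 over the first 5 bytes.
byte 0: (a1 XOR ab) XOR 70 = 0a XOR 70 = 7a
byte 1: (89 XOR 5f) XOR 61 = d6 XOR 61 = b7
byte 2: (ce XOR ee) XOR 63 = 20 XOR 63 = 43
byte 3: (f5 XOR 87) XOR 6b = 72 XOR 6b = 19
byte 4: (1e XOR 53) XOR 65 = 4d XOR 65 = 28

01111010 10110111 01000011 00011001 00101000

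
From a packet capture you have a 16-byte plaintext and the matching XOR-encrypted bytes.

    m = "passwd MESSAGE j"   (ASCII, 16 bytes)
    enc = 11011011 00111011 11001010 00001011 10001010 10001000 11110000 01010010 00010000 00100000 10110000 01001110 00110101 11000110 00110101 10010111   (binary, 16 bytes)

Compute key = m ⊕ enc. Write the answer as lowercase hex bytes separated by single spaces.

ab 5a b9 78 fd ec d0 1f 55 73 e3 0f 72 83 15 fd

Since enc = m ⊕ key, XORing both sides with m gives key = m ⊕ enc.
112 xor 219 = 171
 97 xor  59 =  90
115 xor 202 = 185
115 xor  11 = 120
119 xor 138 = 253
100 xor 136 = 236
 32 xor 240 = 208
 77 xor  82 =  31
 69 xor  16 =  85
 83 xor  32 = 115
 83 xor 176 = 227
 65 xor  78 =  15
 71 xor  53 = 114
 69 xor 198 = 131
 32 xor  53 =  21
106 xor 151 = 253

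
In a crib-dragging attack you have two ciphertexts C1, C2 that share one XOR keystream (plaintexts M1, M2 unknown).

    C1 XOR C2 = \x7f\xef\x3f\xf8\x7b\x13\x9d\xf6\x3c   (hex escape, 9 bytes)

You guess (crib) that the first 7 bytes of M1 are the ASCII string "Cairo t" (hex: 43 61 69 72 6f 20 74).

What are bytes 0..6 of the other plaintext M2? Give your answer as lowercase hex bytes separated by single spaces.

Since C1 ⊕ C2 = M1 ⊕ M2, XORing with the guessed M1 bytes yields the corresponding M2 bytes: M2 = (C1 ⊕ C2) ⊕ M1.
byte 0: 7f XOR 43 = 3c
byte 1: ef XOR 61 = 8e
byte 2: 3f XOR 69 = 56
byte 3: f8 XOR 72 = 8a
byte 4: 7b XOR 6f = 14
byte 5: 13 XOR 20 = 33
byte 6: 9d XOR 74 = e9

3c 8e 56 8a 14 33 e9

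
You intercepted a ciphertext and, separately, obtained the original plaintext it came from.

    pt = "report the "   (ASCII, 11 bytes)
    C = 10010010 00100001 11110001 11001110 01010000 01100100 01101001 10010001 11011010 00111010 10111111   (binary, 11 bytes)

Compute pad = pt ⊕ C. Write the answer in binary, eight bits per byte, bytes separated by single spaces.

Since C = pt ⊕ pad, XORing both sides with pt gives pad = pt ⊕ C.
byte 0: 114 ^ 146 = 224
byte 1: 101 ^  33 =  68
byte 2: 112 ^ 241 = 129
byte 3: 111 ^ 206 = 161
byte 4: 114 ^  80 =  34
byte 5: 116 ^ 100 =  16
byte 6:  32 ^ 105 =  73
byte 7: 116 ^ 145 = 229
byte 8: 104 ^ 218 = 178
byte 9: 101 ^  58 =  95
byte 10:  32 ^ 191 = 159

11100000 01000100 10000001 10100001 00100010 00010000 01001001 11100101 10110010 01011111 10011111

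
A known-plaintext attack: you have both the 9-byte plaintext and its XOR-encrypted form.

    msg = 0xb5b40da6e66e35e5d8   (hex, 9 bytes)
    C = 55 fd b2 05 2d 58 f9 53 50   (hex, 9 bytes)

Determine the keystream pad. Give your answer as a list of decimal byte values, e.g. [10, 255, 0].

Since C = msg ⊕ pad, XORing both sides with msg gives pad = msg ⊕ C.
b5 ^ 55 = e0
b4 ^ fd = 49
0d ^ b2 = bf
a6 ^ 05 = a3
e6 ^ 2d = cb
6e ^ 58 = 36
35 ^ f9 = cc
e5 ^ 53 = b6
d8 ^ 50 = 88

[224, 73, 191, 163, 203, 54, 204, 182, 136]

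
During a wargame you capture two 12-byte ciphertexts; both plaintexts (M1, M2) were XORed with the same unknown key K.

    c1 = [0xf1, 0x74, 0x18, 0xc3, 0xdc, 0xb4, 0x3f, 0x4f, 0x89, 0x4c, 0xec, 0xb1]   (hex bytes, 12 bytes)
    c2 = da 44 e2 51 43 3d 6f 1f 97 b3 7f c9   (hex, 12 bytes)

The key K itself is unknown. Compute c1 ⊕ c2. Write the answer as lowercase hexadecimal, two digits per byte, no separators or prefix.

2b30fa929f8950501eff9378

c1 ⊕ c2 = (M1 ⊕ K) ⊕ (M2 ⊕ K) = M1 ⊕ M2 — the shared key cancels under XOR.
f1 ^ da = 2b
74 ^ 44 = 30
18 ^ e2 = fa
c3 ^ 51 = 92
dc ^ 43 = 9f
b4 ^ 3d = 89
3f ^ 6f = 50
4f ^ 1f = 50
89 ^ 97 = 1e
4c ^ b3 = ff
ec ^ 7f = 93
b1 ^ c9 = 78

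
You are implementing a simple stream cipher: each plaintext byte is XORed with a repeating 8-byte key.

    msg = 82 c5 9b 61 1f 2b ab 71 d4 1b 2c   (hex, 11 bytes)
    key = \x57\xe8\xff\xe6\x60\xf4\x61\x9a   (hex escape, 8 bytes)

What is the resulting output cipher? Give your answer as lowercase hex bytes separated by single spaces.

d5 2d 64 87 7f df ca eb 83 f3 d3

The 8-byte key repeats, so the effective keystream is 57 e8 ff e6 60 f4 61 9a 57 e8 ff.
byte 0: 82 xor 57 = d5
byte 1: c5 xor e8 = 2d
byte 2: 9b xor ff = 64
byte 3: 61 xor e6 = 87
byte 4: 1f xor 60 = 7f
byte 5: 2b xor f4 = df
byte 6: ab xor 61 = ca
byte 7: 71 xor 9a = eb
byte 8: d4 xor 57 = 83
byte 9: 1b xor e8 = f3
byte 10: 2c xor ff = d3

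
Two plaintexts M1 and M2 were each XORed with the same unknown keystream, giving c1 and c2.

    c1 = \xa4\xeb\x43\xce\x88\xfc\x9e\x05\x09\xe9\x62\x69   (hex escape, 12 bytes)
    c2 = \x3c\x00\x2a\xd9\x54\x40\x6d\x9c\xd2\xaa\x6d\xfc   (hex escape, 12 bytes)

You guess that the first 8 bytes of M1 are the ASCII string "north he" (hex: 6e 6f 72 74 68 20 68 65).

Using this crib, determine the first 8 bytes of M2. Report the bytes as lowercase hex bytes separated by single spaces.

First, c1 ⊕ c2 = (M1 ⊕ K) ⊕ (M2 ⊕ K) = M1 ⊕ M2, so the key drops out. Then M2 = (M1 ⊕ M2) ⊕ M1 over the first 8 bytes.
byte 0: (a4 XOR 3c) XOR 6e = 98 XOR 6e = f6
byte 1: (eb XOR 00) XOR 6f = eb XOR 6f = 84
byte 2: (43 XOR 2a) XOR 72 = 69 XOR 72 = 1b
byte 3: (ce XOR d9) XOR 74 = 17 XOR 74 = 63
byte 4: (88 XOR 54) XOR 68 = dc XOR 68 = b4
byte 5: (fc XOR 40) XOR 20 = bc XOR 20 = 9c
byte 6: (9e XOR 6d) XOR 68 = f3 XOR 68 = 9b
byte 7: (05 XOR 9c) XOR 65 = 99 XOR 65 = fc

f6 84 1b 63 b4 9c 9b fc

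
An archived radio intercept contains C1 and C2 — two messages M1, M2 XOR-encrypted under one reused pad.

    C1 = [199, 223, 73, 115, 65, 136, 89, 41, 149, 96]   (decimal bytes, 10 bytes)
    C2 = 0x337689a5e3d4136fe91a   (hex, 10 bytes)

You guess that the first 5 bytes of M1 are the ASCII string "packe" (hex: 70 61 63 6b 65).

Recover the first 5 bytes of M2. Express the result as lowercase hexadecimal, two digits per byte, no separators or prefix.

First, C1 ⊕ C2 = (M1 ⊕ K) ⊕ (M2 ⊕ K) = M1 ⊕ M2, so the key drops out. Then M2 = (M1 ⊕ M2) ⊕ M1 over the first 5 bytes.
byte 0: (c7 XOR 33) XOR 70 = f4 XOR 70 = 84
byte 1: (df XOR 76) XOR 61 = a9 XOR 61 = c8
byte 2: (49 XOR 89) XOR 63 = c0 XOR 63 = a3
byte 3: (73 XOR a5) XOR 6b = d6 XOR 6b = bd
byte 4: (41 XOR e3) XOR 65 = a2 XOR 65 = c7

84c8a3bdc7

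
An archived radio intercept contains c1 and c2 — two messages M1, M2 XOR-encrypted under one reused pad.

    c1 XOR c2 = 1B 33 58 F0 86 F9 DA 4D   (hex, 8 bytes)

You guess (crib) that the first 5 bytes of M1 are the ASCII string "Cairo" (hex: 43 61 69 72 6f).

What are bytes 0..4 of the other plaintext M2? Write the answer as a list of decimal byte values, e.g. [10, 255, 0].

[88, 82, 49, 130, 233]

Since c1 ⊕ c2 = M1 ⊕ M2, XORing with the guessed M1 bytes yields the corresponding M2 bytes: M2 = (c1 ⊕ c2) ⊕ M1.
byte 0:  27 ^  67 =  88
byte 1:  51 ^  97 =  82
byte 2:  88 ^ 105 =  49
byte 3: 240 ^ 114 = 130
byte 4: 134 ^ 111 = 233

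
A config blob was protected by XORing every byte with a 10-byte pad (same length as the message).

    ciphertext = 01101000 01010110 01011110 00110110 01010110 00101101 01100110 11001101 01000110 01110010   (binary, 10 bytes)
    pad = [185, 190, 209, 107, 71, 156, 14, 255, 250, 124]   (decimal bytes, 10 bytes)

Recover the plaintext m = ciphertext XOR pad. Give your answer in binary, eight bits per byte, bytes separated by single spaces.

11010001 11101000 10001111 01011101 00010001 10110001 01101000 00110010 10111100 00001110

68 xor b9 = d1
56 xor be = e8
5e xor d1 = 8f
36 xor 6b = 5d
56 xor 47 = 11
2d xor 9c = b1
66 xor 0e = 68
cd xor ff = 32
46 xor fa = bc
72 xor 7c = 0e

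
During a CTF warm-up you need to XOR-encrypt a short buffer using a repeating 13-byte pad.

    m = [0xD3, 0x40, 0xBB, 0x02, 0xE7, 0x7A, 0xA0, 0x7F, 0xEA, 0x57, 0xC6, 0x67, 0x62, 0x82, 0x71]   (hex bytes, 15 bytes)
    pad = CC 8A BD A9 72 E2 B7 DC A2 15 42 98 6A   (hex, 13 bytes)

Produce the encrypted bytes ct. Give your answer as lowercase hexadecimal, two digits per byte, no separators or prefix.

1fca06ab959817a3484284ff084efb

The 13-byte key repeats, so the effective keystream is cc 8a bd a9 72 e2 b7 dc a2 15 42 98 6a cc 8a.
byte 0: d3 ^ cc = 1f
byte 1: 40 ^ 8a = ca
byte 2: bb ^ bd = 06
byte 3: 02 ^ a9 = ab
byte 4: e7 ^ 72 = 95
byte 5: 7a ^ e2 = 98
byte 6: a0 ^ b7 = 17
byte 7: 7f ^ dc = a3
byte 8: ea ^ a2 = 48
byte 9: 57 ^ 15 = 42
byte 10: c6 ^ 42 = 84
byte 11: 67 ^ 98 = ff
byte 12: 62 ^ 6a = 08
byte 13: 82 ^ cc = 4e
byte 14: 71 ^ 8a = fb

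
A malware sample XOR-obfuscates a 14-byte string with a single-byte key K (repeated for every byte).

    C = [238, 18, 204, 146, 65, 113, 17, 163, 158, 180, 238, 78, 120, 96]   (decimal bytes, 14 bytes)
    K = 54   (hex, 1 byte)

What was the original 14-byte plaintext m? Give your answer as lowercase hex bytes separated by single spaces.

The 1-byte key repeats, so the effective keystream is 54 54 54 54 54 54 54 54 54 54 54 54 54 54.
byte 0: ee ^ 54 = ba
byte 1: 12 ^ 54 = 46
byte 2: cc ^ 54 = 98
byte 3: 92 ^ 54 = c6
byte 4: 41 ^ 54 = 15
byte 5: 71 ^ 54 = 25
byte 6: 11 ^ 54 = 45
byte 7: a3 ^ 54 = f7
byte 8: 9e ^ 54 = ca
byte 9: b4 ^ 54 = e0
byte 10: ee ^ 54 = ba
byte 11: 4e ^ 54 = 1a
byte 12: 78 ^ 54 = 2c
byte 13: 60 ^ 54 = 34

ba 46 98 c6 15 25 45 f7 ca e0 ba 1a 2c 34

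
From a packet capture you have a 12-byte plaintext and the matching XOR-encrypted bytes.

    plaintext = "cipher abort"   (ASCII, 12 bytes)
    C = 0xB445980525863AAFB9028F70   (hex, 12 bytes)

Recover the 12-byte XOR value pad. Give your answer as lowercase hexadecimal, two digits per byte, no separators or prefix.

d72ce86d40f41acedb6dfd04

Since C = plaintext ⊕ pad, XORing both sides with plaintext gives pad = plaintext ⊕ C.
byte 0: 63 ^ b4 = d7
byte 1: 69 ^ 45 = 2c
byte 2: 70 ^ 98 = e8
byte 3: 68 ^ 05 = 6d
byte 4: 65 ^ 25 = 40
byte 5: 72 ^ 86 = f4
byte 6: 20 ^ 3a = 1a
byte 7: 61 ^ af = ce
byte 8: 62 ^ b9 = db
byte 9: 6f ^ 02 = 6d
byte 10: 72 ^ 8f = fd
byte 11: 74 ^ 70 = 04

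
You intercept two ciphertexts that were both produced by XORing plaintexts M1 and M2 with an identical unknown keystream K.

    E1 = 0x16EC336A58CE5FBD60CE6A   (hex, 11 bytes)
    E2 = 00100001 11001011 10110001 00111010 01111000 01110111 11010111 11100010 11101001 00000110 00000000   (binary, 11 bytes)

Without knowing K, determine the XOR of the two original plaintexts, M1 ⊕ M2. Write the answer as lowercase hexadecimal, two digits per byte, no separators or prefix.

E1 ⊕ E2 = (M1 ⊕ K) ⊕ (M2 ⊕ K) = M1 ⊕ M2 — the shared key cancels under XOR.
16 xor 21 = 37
ec xor cb = 27
33 xor b1 = 82
6a xor 3a = 50
58 xor 78 = 20
ce xor 77 = b9
5f xor d7 = 88
bd xor e2 = 5f
60 xor e9 = 89
ce xor 06 = c8
6a xor 00 = 6a

3727825020b9885f89c86a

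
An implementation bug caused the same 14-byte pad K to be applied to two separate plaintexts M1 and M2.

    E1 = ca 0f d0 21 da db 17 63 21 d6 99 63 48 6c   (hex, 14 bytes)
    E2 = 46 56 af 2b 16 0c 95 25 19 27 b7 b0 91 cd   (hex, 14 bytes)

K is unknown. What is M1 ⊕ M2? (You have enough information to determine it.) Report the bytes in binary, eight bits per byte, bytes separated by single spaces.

10001100 01011001 01111111 00001010 11001100 11010111 10000010 01000110 00111000 11110001 00101110 11010011 11011001 10100001

E1 ⊕ E2 = (M1 ⊕ K) ⊕ (M2 ⊕ K) = M1 ⊕ M2 — the shared key cancels under XOR.
ca xor 46 = 8c
0f xor 56 = 59
d0 xor af = 7f
21 xor 2b = 0a
da xor 16 = cc
db xor 0c = d7
17 xor 95 = 82
63 xor 25 = 46
21 xor 19 = 38
d6 xor 27 = f1
99 xor b7 = 2e
63 xor b0 = d3
48 xor 91 = d9
6c xor cd = a1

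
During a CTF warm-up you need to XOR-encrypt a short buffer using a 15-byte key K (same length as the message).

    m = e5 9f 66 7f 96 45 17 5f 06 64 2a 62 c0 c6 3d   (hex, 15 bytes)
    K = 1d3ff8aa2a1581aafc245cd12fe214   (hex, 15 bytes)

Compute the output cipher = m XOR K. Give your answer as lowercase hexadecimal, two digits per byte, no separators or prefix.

byte 0: 11100101 xor 00011101 = 11111000
byte 1: 10011111 xor 00111111 = 10100000
byte 2: 01100110 xor 11111000 = 10011110
byte 3: 01111111 xor 10101010 = 11010101
byte 4: 10010110 xor 00101010 = 10111100
byte 5: 01000101 xor 00010101 = 01010000
byte 6: 00010111 xor 10000001 = 10010110
byte 7: 01011111 xor 10101010 = 11110101
byte 8: 00000110 xor 11111100 = 11111010
byte 9: 01100100 xor 00100100 = 01000000
byte 10: 00101010 xor 01011100 = 01110110
byte 11: 01100010 xor 11010001 = 10110011
byte 12: 11000000 xor 00101111 = 11101111
byte 13: 11000110 xor 11100010 = 00100100
byte 14: 00111101 xor 00010100 = 00101001

f8a09ed5bc5096f5fa4076b3ef2429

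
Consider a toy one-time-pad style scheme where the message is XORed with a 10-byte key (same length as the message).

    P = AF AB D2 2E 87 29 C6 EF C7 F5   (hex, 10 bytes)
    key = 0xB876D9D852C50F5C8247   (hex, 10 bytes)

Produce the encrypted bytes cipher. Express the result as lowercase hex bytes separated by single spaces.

175 ^ 184 =  23
171 ^ 118 = 221
210 ^ 217 =  11
 46 ^ 216 = 246
135 ^  82 = 213
 41 ^ 197 = 236
198 ^  15 = 201
239 ^  92 = 179
199 ^ 130 =  69
245 ^  71 = 178

17 dd 0b f6 d5 ec c9 b3 45 b2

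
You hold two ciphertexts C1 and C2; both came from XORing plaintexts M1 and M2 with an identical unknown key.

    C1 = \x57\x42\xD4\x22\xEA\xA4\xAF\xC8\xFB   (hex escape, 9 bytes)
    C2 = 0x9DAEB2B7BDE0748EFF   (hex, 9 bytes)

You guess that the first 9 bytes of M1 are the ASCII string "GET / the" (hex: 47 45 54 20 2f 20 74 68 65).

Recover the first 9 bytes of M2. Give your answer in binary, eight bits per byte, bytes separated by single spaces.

10001101 10101001 00110010 10110101 01111000 01100100 10101111 00101110 01100001

First, C1 ⊕ C2 = (M1 ⊕ K) ⊕ (M2 ⊕ K) = M1 ⊕ M2, so the key drops out. Then M2 = (M1 ⊕ M2) ⊕ M1 over the first 9 bytes.
byte 0: (57 XOR 9d) XOR 47 = ca XOR 47 = 8d
byte 1: (42 XOR ae) XOR 45 = ec XOR 45 = a9
byte 2: (d4 XOR b2) XOR 54 = 66 XOR 54 = 32
byte 3: (22 XOR b7) XOR 20 = 95 XOR 20 = b5
byte 4: (ea XOR bd) XOR 2f = 57 XOR 2f = 78
byte 5: (a4 XOR e0) XOR 20 = 44 XOR 20 = 64
byte 6: (af XOR 74) XOR 74 = db XOR 74 = af
byte 7: (c8 XOR 8e) XOR 68 = 46 XOR 68 = 2e
byte 8: (fb XOR ff) XOR 65 = 04 XOR 65 = 61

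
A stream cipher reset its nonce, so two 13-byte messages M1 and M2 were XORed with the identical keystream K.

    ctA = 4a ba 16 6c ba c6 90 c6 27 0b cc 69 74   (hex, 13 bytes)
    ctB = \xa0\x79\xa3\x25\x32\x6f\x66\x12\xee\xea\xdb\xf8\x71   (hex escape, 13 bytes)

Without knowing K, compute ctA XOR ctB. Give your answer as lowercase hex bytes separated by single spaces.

ea c3 b5 49 88 a9 f6 d4 c9 e1 17 91 05

ctA ⊕ ctB = (M1 ⊕ K) ⊕ (M2 ⊕ K) = M1 ⊕ M2 — the shared key cancels under XOR.
4a xor a0 = ea
ba xor 79 = c3
16 xor a3 = b5
6c xor 25 = 49
ba xor 32 = 88
c6 xor 6f = a9
90 xor 66 = f6
c6 xor 12 = d4
27 xor ee = c9
0b xor ea = e1
cc xor db = 17
69 xor f8 = 91
74 xor 71 = 05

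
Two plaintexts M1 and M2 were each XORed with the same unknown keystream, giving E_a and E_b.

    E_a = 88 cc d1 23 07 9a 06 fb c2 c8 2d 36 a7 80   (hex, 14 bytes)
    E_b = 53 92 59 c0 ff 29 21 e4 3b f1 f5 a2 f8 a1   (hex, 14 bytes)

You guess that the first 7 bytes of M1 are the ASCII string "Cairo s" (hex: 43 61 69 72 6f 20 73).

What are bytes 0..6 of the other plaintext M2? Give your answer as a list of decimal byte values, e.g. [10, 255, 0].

First, E_a ⊕ E_b = (M1 ⊕ K) ⊕ (M2 ⊕ K) = M1 ⊕ M2, so the key drops out. Then M2 = (M1 ⊕ M2) ⊕ M1 over the first 7 bytes.
byte 0: (88 ⊕ 53) ⊕ 43 = db ⊕ 43 = 98
byte 1: (cc ⊕ 92) ⊕ 61 = 5e ⊕ 61 = 3f
byte 2: (d1 ⊕ 59) ⊕ 69 = 88 ⊕ 69 = e1
byte 3: (23 ⊕ c0) ⊕ 72 = e3 ⊕ 72 = 91
byte 4: (07 ⊕ ff) ⊕ 6f = f8 ⊕ 6f = 97
byte 5: (9a ⊕ 29) ⊕ 20 = b3 ⊕ 20 = 93
byte 6: (06 ⊕ 21) ⊕ 73 = 27 ⊕ 73 = 54

[152, 63, 225, 145, 151, 147, 84]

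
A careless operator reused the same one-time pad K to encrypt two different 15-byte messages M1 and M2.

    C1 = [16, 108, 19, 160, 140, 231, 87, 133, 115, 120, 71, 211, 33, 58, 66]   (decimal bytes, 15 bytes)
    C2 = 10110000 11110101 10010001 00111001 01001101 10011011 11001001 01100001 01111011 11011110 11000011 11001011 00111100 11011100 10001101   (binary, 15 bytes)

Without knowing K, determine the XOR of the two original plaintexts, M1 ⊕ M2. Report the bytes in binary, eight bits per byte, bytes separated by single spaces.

C1 ⊕ C2 = (M1 ⊕ K) ⊕ (M2 ⊕ K) = M1 ⊕ M2 — the shared key cancels under XOR.
10 XOR b0 = a0
6c XOR f5 = 99
13 XOR 91 = 82
a0 XOR 39 = 99
8c XOR 4d = c1
e7 XOR 9b = 7c
57 XOR c9 = 9e
85 XOR 61 = e4
73 XOR 7b = 08
78 XOR de = a6
47 XOR c3 = 84
d3 XOR cb = 18
21 XOR 3c = 1d
3a XOR dc = e6
42 XOR 8d = cf

10100000 10011001 10000010 10011001 11000001 01111100 10011110 11100100 00001000 10100110 10000100 00011000 00011101 11100110 11001111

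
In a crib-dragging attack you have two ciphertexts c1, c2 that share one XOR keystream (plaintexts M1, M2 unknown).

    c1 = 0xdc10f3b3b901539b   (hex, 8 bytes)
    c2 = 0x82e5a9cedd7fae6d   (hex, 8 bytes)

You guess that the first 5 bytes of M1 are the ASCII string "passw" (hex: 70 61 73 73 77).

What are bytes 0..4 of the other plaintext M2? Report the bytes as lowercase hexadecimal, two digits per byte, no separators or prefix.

2e94290e13

First, c1 ⊕ c2 = (M1 ⊕ K) ⊕ (M2 ⊕ K) = M1 ⊕ M2, so the key drops out. Then M2 = (M1 ⊕ M2) ⊕ M1 over the first 5 bytes.
byte 0: (dc ⊕ 82) ⊕ 70 = 5e ⊕ 70 = 2e
byte 1: (10 ⊕ e5) ⊕ 61 = f5 ⊕ 61 = 94
byte 2: (f3 ⊕ a9) ⊕ 73 = 5a ⊕ 73 = 29
byte 3: (b3 ⊕ ce) ⊕ 73 = 7d ⊕ 73 = 0e
byte 4: (b9 ⊕ dd) ⊕ 77 = 64 ⊕ 77 = 13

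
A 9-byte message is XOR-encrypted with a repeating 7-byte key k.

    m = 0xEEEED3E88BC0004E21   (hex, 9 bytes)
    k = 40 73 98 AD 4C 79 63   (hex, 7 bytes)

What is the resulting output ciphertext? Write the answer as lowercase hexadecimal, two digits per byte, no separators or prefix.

ae9d4b45c7b9630e52

The 7-byte key repeats, so the effective keystream is 40 73 98 ad 4c 79 63 40 73.
byte 0: 238 ⊕  64 = 174
byte 1: 238 ⊕ 115 = 157
byte 2: 211 ⊕ 152 =  75
byte 3: 232 ⊕ 173 =  69
byte 4: 139 ⊕  76 = 199
byte 5: 192 ⊕ 121 = 185
byte 6:   0 ⊕  99 =  99
byte 7:  78 ⊕  64 =  14
byte 8:  33 ⊕ 115 =  82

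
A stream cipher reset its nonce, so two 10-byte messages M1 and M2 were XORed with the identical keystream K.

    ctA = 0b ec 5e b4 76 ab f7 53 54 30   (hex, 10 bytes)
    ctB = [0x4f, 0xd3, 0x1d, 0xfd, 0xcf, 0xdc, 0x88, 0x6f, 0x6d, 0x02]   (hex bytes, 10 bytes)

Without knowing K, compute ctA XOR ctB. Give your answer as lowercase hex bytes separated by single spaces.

44 3f 43 49 b9 77 7f 3c 39 32

ctA ⊕ ctB = (M1 ⊕ K) ⊕ (M2 ⊕ K) = M1 ⊕ M2 — the shared key cancels under XOR.
0b ^ 4f = 44
ec ^ d3 = 3f
5e ^ 1d = 43
b4 ^ fd = 49
76 ^ cf = b9
ab ^ dc = 77
f7 ^ 88 = 7f
53 ^ 6f = 3c
54 ^ 6d = 39
30 ^ 02 = 32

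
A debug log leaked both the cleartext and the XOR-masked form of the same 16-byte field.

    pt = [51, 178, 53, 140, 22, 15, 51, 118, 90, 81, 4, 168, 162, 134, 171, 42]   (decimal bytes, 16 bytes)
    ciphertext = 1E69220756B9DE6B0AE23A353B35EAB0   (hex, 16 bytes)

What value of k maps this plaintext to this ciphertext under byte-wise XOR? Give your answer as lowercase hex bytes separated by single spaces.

Since ciphertext = pt ⊕ k, XORing both sides with pt gives k = pt ⊕ ciphertext.
 51 ^  30 =  45
178 ^ 105 = 219
 53 ^  34 =  23
140 ^   7 = 139
 22 ^  86 =  64
 15 ^ 185 = 182
 51 ^ 222 = 237
118 ^ 107 =  29
 90 ^  10 =  80
 81 ^ 226 = 179
  4 ^  58 =  62
168 ^  53 = 157
162 ^  59 = 153
134 ^  53 = 179
171 ^ 234 =  65
 42 ^ 176 = 154

2d db 17 8b 40 b6 ed 1d 50 b3 3e 9d 99 b3 41 9a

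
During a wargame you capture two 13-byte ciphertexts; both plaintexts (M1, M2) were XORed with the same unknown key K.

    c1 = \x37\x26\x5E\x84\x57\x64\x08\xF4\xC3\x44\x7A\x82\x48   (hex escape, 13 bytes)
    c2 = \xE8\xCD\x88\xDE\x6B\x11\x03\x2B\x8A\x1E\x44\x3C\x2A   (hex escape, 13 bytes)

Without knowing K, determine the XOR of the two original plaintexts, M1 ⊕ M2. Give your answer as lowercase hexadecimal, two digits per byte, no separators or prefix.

dfebd65a3c750bdf495a3ebe62

c1 ⊕ c2 = (M1 ⊕ K) ⊕ (M2 ⊕ K) = M1 ⊕ M2 — the shared key cancels under XOR.
37 XOR e8 = df
26 XOR cd = eb
5e XOR 88 = d6
84 XOR de = 5a
57 XOR 6b = 3c
64 XOR 11 = 75
08 XOR 03 = 0b
f4 XOR 2b = df
c3 XOR 8a = 49
44 XOR 1e = 5a
7a XOR 44 = 3e
82 XOR 3c = be
48 XOR 2a = 62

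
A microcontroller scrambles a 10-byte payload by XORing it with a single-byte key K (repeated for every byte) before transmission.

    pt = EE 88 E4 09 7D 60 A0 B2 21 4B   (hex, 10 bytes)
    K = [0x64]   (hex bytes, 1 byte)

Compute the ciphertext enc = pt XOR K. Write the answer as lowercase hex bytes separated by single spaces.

8a ec 80 6d 19 04 c4 d6 45 2f

The 1-byte key repeats, so the effective keystream is 64 64 64 64 64 64 64 64 64 64.
byte 0: 238 xor 100 = 138
byte 1: 136 xor 100 = 236
byte 2: 228 xor 100 = 128
byte 3:   9 xor 100 = 109
byte 4: 125 xor 100 =  25
byte 5:  96 xor 100 =   4
byte 6: 160 xor 100 = 196
byte 7: 178 xor 100 = 214
byte 8:  33 xor 100 =  69
byte 9:  75 xor 100 =  47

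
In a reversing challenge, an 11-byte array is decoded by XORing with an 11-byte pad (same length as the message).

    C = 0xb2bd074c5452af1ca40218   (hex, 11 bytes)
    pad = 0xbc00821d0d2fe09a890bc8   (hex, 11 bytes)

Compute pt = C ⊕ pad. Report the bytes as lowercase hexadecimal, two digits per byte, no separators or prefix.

0ebd8551597d4f862d09d0

XOR is its own inverse, so applying the key byte-wise gives the result directly.
byte 0: b2 ⊕ bc = 0e
byte 1: bd ⊕ 00 = bd
byte 2: 07 ⊕ 82 = 85
byte 3: 4c ⊕ 1d = 51
byte 4: 54 ⊕ 0d = 59
byte 5: 52 ⊕ 2f = 7d
byte 6: af ⊕ e0 = 4f
byte 7: 1c ⊕ 9a = 86
byte 8: a4 ⊕ 89 = 2d
byte 9: 02 ⊕ 0b = 09
byte 10: 18 ⊕ c8 = d0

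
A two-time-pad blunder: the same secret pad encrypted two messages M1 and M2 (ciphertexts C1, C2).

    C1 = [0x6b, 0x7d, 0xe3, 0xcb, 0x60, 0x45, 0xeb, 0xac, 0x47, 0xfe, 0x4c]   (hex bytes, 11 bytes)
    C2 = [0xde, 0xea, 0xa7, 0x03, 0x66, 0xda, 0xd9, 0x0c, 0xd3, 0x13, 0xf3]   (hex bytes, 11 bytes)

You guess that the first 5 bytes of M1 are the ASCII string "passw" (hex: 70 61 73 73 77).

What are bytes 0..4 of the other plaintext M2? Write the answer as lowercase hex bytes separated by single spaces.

c5 f6 37 bb 71

First, C1 ⊕ C2 = (M1 ⊕ K) ⊕ (M2 ⊕ K) = M1 ⊕ M2, so the key drops out. Then M2 = (M1 ⊕ M2) ⊕ M1 over the first 5 bytes.
byte 0: (6b ^ de) ^ 70 = b5 ^ 70 = c5
byte 1: (7d ^ ea) ^ 61 = 97 ^ 61 = f6
byte 2: (e3 ^ a7) ^ 73 = 44 ^ 73 = 37
byte 3: (cb ^ 03) ^ 73 = c8 ^ 73 = bb
byte 4: (60 ^ 66) ^ 77 = 06 ^ 77 = 71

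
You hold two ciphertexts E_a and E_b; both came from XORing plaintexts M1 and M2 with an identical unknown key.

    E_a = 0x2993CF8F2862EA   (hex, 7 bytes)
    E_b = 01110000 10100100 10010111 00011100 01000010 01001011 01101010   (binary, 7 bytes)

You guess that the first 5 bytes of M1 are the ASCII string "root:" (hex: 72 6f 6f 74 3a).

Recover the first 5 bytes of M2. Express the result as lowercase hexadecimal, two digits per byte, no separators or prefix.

2b5837e750

First, E_a ⊕ E_b = (M1 ⊕ K) ⊕ (M2 ⊕ K) = M1 ⊕ M2, so the key drops out. Then M2 = (M1 ⊕ M2) ⊕ M1 over the first 5 bytes.
byte 0: (29 xor 70) xor 72 = 59 xor 72 = 2b
byte 1: (93 xor a4) xor 6f = 37 xor 6f = 58
byte 2: (cf xor 97) xor 6f = 58 xor 6f = 37
byte 3: (8f xor 1c) xor 74 = 93 xor 74 = e7
byte 4: (28 xor 42) xor 3a = 6a xor 3a = 50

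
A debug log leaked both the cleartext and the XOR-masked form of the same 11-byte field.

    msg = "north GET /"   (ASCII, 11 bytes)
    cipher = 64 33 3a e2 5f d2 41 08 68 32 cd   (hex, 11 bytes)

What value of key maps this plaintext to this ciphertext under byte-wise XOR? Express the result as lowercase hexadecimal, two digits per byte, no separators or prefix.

Since cipher = msg ⊕ key, XORing both sides with msg gives key = msg ⊕ cipher.
6e xor 64 = 0a
6f xor 33 = 5c
72 xor 3a = 48
74 xor e2 = 96
68 xor 5f = 37
20 xor d2 = f2
47 xor 41 = 06
45 xor 08 = 4d
54 xor 68 = 3c
20 xor 32 = 12
2f xor cd = e2

0a5c489637f2064d3c12e2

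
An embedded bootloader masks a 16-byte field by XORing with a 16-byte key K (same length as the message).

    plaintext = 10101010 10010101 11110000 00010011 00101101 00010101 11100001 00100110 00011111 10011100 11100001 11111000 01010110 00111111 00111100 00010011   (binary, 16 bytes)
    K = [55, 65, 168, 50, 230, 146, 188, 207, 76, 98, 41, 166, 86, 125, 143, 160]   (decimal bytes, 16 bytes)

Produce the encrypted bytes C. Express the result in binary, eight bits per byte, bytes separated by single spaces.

XOR is its own inverse, so applying the key byte-wise gives the result directly.
byte 0: aa ⊕ 37 = 9d
byte 1: 95 ⊕ 41 = d4
byte 2: f0 ⊕ a8 = 58
byte 3: 13 ⊕ 32 = 21
byte 4: 2d ⊕ e6 = cb
byte 5: 15 ⊕ 92 = 87
byte 6: e1 ⊕ bc = 5d
byte 7: 26 ⊕ cf = e9
byte 8: 1f ⊕ 4c = 53
byte 9: 9c ⊕ 62 = fe
byte 10: e1 ⊕ 29 = c8
byte 11: f8 ⊕ a6 = 5e
byte 12: 56 ⊕ 56 = 00
byte 13: 3f ⊕ 7d = 42
byte 14: 3c ⊕ 8f = b3
byte 15: 13 ⊕ a0 = b3

10011101 11010100 01011000 00100001 11001011 10000111 01011101 11101001 01010011 11111110 11001000 01011110 00000000 01000010 10110011 10110011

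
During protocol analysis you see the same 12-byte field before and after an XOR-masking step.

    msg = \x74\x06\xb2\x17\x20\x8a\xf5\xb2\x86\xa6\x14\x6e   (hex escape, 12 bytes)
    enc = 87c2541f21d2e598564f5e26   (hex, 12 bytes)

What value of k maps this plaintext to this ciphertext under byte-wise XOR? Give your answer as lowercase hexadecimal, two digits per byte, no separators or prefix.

f3c4e6080158102ad0e94a48

Since enc = msg ⊕ k, XORing both sides with msg gives k = msg ⊕ enc.
byte 0: 74 ^ 87 = f3
byte 1: 06 ^ c2 = c4
byte 2: b2 ^ 54 = e6
byte 3: 17 ^ 1f = 08
byte 4: 20 ^ 21 = 01
byte 5: 8a ^ d2 = 58
byte 6: f5 ^ e5 = 10
byte 7: b2 ^ 98 = 2a
byte 8: 86 ^ 56 = d0
byte 9: a6 ^ 4f = e9
byte 10: 14 ^ 5e = 4a
byte 11: 6e ^ 26 = 48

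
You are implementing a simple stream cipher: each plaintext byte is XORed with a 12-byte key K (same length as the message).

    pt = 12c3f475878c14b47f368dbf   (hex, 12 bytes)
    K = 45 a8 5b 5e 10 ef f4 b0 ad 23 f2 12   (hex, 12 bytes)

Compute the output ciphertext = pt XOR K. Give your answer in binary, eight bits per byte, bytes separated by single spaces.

XOR is its own inverse, so applying the key byte-wise gives the result directly.
 18 XOR  69 =  87
195 XOR 168 = 107
244 XOR  91 = 175
117 XOR  94 =  43
135 XOR  16 = 151
140 XOR 239 =  99
 20 XOR 244 = 224
180 XOR 176 =   4
127 XOR 173 = 210
 54 XOR  35 =  21
141 XOR 242 = 127
191 XOR  18 = 173

01010111 01101011 10101111 00101011 10010111 01100011 11100000 00000100 11010010 00010101 01111111 10101101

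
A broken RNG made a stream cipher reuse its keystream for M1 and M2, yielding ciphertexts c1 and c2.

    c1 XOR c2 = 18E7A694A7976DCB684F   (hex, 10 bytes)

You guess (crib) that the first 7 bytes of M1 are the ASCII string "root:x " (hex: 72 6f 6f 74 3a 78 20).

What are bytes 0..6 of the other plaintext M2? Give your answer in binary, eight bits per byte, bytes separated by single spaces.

Since c1 ⊕ c2 = M1 ⊕ M2, XORing with the guessed M1 bytes yields the corresponding M2 bytes: M2 = (c1 ⊕ c2) ⊕ M1.
18 xor 72 = 6a
e7 xor 6f = 88
a6 xor 6f = c9
94 xor 74 = e0
a7 xor 3a = 9d
97 xor 78 = ef
6d xor 20 = 4d

01101010 10001000 11001001 11100000 10011101 11101111 01001101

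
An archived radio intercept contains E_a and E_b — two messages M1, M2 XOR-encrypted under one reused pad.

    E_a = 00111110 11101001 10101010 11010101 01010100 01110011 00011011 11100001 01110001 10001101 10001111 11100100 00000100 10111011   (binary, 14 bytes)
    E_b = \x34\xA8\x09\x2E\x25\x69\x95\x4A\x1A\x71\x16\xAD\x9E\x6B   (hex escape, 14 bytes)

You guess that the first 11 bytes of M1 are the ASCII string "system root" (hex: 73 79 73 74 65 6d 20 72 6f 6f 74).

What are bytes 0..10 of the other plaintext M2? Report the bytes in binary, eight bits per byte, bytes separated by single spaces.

First, E_a ⊕ E_b = (M1 ⊕ K) ⊕ (M2 ⊕ K) = M1 ⊕ M2, so the key drops out. Then M2 = (M1 ⊕ M2) ⊕ M1 over the first 11 bytes.
byte 0: (3e xor 34) xor 73 = 0a xor 73 = 79
byte 1: (e9 xor a8) xor 79 = 41 xor 79 = 38
byte 2: (aa xor 09) xor 73 = a3 xor 73 = d0
byte 3: (d5 xor 2e) xor 74 = fb xor 74 = 8f
byte 4: (54 xor 25) xor 65 = 71 xor 65 = 14
byte 5: (73 xor 69) xor 6d = 1a xor 6d = 77
byte 6: (1b xor 95) xor 20 = 8e xor 20 = ae
byte 7: (e1 xor 4a) xor 72 = ab xor 72 = d9
byte 8: (71 xor 1a) xor 6f = 6b xor 6f = 04
byte 9: (8d xor 71) xor 6f = fc xor 6f = 93
byte 10: (8f xor 16) xor 74 = 99 xor 74 = ed

01111001 00111000 11010000 10001111 00010100 01110111 10101110 11011001 00000100 10010011 11101101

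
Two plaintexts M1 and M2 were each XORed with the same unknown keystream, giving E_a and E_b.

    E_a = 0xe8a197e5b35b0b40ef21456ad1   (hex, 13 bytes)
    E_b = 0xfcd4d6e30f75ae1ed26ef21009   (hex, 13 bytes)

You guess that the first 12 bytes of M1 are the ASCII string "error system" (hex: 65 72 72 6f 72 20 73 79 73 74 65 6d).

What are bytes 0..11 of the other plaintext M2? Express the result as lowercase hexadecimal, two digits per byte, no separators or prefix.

71073369ce0ed6274e3bd217

First, E_a ⊕ E_b = (M1 ⊕ K) ⊕ (M2 ⊕ K) = M1 ⊕ M2, so the key drops out. Then M2 = (M1 ⊕ M2) ⊕ M1 over the first 12 bytes.
byte 0: (e8 ^ fc) ^ 65 = 14 ^ 65 = 71
byte 1: (a1 ^ d4) ^ 72 = 75 ^ 72 = 07
byte 2: (97 ^ d6) ^ 72 = 41 ^ 72 = 33
byte 3: (e5 ^ e3) ^ 6f = 06 ^ 6f = 69
byte 4: (b3 ^ 0f) ^ 72 = bc ^ 72 = ce
byte 5: (5b ^ 75) ^ 20 = 2e ^ 20 = 0e
byte 6: (0b ^ ae) ^ 73 = a5 ^ 73 = d6
byte 7: (40 ^ 1e) ^ 79 = 5e ^ 79 = 27
byte 8: (ef ^ d2) ^ 73 = 3d ^ 73 = 4e
byte 9: (21 ^ 6e) ^ 74 = 4f ^ 74 = 3b
byte 10: (45 ^ f2) ^ 65 = b7 ^ 65 = d2
byte 11: (6a ^ 10) ^ 6d = 7a ^ 6d = 17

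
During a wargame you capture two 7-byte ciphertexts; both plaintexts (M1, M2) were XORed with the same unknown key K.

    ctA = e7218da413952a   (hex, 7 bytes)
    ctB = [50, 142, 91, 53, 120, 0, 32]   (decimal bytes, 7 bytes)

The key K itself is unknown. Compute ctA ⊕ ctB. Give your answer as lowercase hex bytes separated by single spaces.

d5 af d6 91 6b 95 0a

ctA ⊕ ctB = (M1 ⊕ K) ⊕ (M2 ⊕ K) = M1 ⊕ M2 — the shared key cancels under XOR.
e7 XOR 32 = d5
21 XOR 8e = af
8d XOR 5b = d6
a4 XOR 35 = 91
13 XOR 78 = 6b
95 XOR 00 = 95
2a XOR 20 = 0a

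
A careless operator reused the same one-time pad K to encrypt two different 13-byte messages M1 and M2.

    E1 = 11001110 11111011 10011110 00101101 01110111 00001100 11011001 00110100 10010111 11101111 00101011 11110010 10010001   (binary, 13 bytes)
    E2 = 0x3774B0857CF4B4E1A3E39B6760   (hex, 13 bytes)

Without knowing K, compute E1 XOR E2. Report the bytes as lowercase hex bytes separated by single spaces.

f9 8f 2e a8 0b f8 6d d5 34 0c b0 95 f1

E1 ⊕ E2 = (M1 ⊕ K) ⊕ (M2 ⊕ K) = M1 ⊕ M2 — the shared key cancels under XOR.
ce ⊕ 37 = f9
fb ⊕ 74 = 8f
9e ⊕ b0 = 2e
2d ⊕ 85 = a8
77 ⊕ 7c = 0b
0c ⊕ f4 = f8
d9 ⊕ b4 = 6d
34 ⊕ e1 = d5
97 ⊕ a3 = 34
ef ⊕ e3 = 0c
2b ⊕ 9b = b0
f2 ⊕ 67 = 95
91 ⊕ 60 = f1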